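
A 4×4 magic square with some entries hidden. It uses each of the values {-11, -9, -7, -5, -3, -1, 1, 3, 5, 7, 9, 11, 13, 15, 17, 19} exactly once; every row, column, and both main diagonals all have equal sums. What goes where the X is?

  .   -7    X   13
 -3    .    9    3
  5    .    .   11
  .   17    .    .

-9

The 16 entries sum to 64, so each line sums to 64/4 = 16.
Row 2 needs 16; the known cells sum to 9, so (2,2) = 7.
Column 2 must total 16; the given cells sum to 17, so (3,2) = -1.
Using column 4: 13 + 3 + 11 + ? → (4,4) = 16 − 27 = -11.
The remaining cell in anti-diagonal is (4,1) = 16 − 21 = -5.
Row 3 needs 16; the known cells sum to 15, so (3,3) = 1.
From row 4, 16 − (-5 + 17 + (-11)) gives (4,3) = 15.
Column 1 needs 16; the known cells sum to -3, so (1,1) = 19.
From column 3, 16 − (9 + 1 + 15) gives (1,3) = -9.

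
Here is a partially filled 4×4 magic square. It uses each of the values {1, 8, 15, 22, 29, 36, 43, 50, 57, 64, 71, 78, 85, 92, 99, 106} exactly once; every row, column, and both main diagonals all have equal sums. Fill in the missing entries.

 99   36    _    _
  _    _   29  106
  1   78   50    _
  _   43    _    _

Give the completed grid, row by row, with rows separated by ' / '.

The 16 entries sum to 856, so each line sums to 856/4 = 214.
Row 3: 1 + 78 + 50 + ? = 214, so (3,4) = 85.
Column 2 needs 214; the known cells sum to 157, so (2,2) = 57.
The remaining cell in main diagonal is (4,4) = 214 − 206 = 8.
Row 2 needs 214; the known cells sum to 192, so (2,1) = 22.
Column 1: 99 + 22 + 1 + ? = 214, so (4,1) = 92.
Column 4 must total 214; the given cells sum to 199, so (1,4) = 15.
The remaining cell in row 1 is (1,3) = 214 − 150 = 64.
Row 4 must total 214; the given cells sum to 143, so (4,3) = 71.

99 36 64 15 / 22 57 29 106 / 1 78 50 85 / 92 43 71 8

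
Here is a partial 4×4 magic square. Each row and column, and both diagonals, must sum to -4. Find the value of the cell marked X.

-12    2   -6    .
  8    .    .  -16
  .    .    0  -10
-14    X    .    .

Using row 1: -12 + 2 + (-6) + ? → (1,4) = -4 − (-16) = 12.
Column 1 needs -4; the known cells sum to -18, so (3,1) = 14.
Column 4: 12 + (-16) + (-10) + ? = -4, so (4,4) = 10.
Main diagonal: -12 + 0 + 10 + ? = -4, so (2,2) = -2.
The remaining cell in row 2 is (2,3) = -4 − (-10) = 6.
Row 3: 14 + 0 + (-10) + ? = -4, so (3,2) = -8.
From column 2, -4 − (2 + (-2) + (-8)) gives (4,2) = 4.

4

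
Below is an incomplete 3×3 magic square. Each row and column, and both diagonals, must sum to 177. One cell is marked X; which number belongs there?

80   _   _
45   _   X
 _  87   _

73

Column 1 needs 177; the known cells sum to 125, so (3,1) = 52.
Row 3 must total 177; the given cells sum to 139, so (3,3) = 38.
Main diagonal needs 177; the known cells sum to 118, so (2,2) = 59.
Anti-diagonal must total 177; the given cells sum to 111, so (1,3) = 66.
Using row 1: 80 + 66 + ? → (1,2) = 177 − 146 = 31.
Using row 2: 45 + 59 + ? → (2,3) = 177 − 104 = 73.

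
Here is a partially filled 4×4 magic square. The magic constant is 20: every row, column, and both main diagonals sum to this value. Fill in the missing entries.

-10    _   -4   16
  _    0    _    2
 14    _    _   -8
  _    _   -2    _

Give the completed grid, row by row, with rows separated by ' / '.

Row 1 needs 20; the known cells sum to 2, so (1,2) = 18.
Column 4 needs 20; the known cells sum to 10, so (4,4) = 10.
Main diagonal must total 20; the given cells sum to 0, so (3,3) = 20.
Row 3 needs 20; the known cells sum to 26, so (3,2) = -6.
Column 2 must total 20; the given cells sum to 12, so (4,2) = 8.
The remaining cell in column 3 is (2,3) = 20 − 14 = 6.
Anti-diagonal must total 20; the given cells sum to 16, so (4,1) = 4.
Row 2 needs 20; the known cells sum to 8, so (2,1) = 12.

-10 18 -4 16 / 12 0 6 2 / 14 -6 20 -8 / 4 8 -2 10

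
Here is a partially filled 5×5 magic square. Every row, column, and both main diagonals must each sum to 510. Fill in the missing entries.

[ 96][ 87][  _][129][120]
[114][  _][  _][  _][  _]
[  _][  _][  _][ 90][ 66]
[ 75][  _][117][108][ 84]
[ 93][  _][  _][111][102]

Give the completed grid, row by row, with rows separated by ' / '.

96 87 78 129 120 / 114 105 81 72 138 / 132 123 99 90 66 / 75 126 117 108 84 / 93 69 135 111 102

The remaining cell in row 1 is (1,3) = 510 − 432 = 78.
Row 4: 75 + 117 + 108 + 84 + ? = 510, so (4,2) = 126.
Column 1 needs 510; the known cells sum to 378, so (3,1) = 132.
Column 4: 129 + 90 + 108 + 111 + ? = 510, so (2,4) = 72.
Column 5 needs 510; the known cells sum to 372, so (2,5) = 138.
From anti-diagonal, 510 − (120 + 72 + 126 + 93) gives (3,3) = 99.
Row 3: 132 + 99 + 90 + 66 + ? = 510, so (3,2) = 123.
Using main diagonal: 96 + 99 + 108 + 102 + ? → (2,2) = 510 − 405 = 105.
The remaining cell in row 2 is (2,3) = 510 − 429 = 81.
Column 2 must total 510; the given cells sum to 441, so (5,2) = 69.
Column 3 must total 510; the given cells sum to 375, so (5,3) = 135.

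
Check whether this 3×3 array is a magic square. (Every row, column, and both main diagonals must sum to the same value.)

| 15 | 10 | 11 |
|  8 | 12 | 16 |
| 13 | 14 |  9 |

Row 1: 15 + 10 + 11 = 36.
Row 2: 8 + 12 + 16 = 36.
Row 3: 13 + 14 + 9 = 36.
Column 1: 15 + 8 + 13 = 36.
Column 2: 10 + 12 + 14 = 36.
Column 3: 11 + 16 + 9 = 36.
Main diagonal: 15 + 12 + 9 = 36.
Anti-diagonal: 11 + 12 + 13 = 36.
All lines sum to 36.

Yes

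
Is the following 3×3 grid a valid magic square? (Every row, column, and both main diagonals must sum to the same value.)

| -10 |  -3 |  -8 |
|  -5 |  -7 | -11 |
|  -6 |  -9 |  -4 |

No — column 1 sums to -21 but row 3 sums to -19.

Row 1: -10 + (-3) + (-8) = -21.
Row 2: -5 + (-7) + (-11) = -23.
Row 3: -6 + (-9) + (-4) = -19.
Column 1: -10 + (-5) + (-6) = -21.
Column 2: -3 + (-7) + (-9) = -19.
Column 3: -8 + (-11) + (-4) = -23.
Main diagonal: -10 + (-7) + (-4) = -21.
Anti-diagonal: -8 + (-7) + (-6) = -21.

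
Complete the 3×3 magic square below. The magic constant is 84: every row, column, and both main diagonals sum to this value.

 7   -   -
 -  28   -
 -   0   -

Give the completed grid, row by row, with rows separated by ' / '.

Column 2 needs 84; the known cells sum to 28, so (1,2) = 56.
Main diagonal: 7 + 28 + ? = 84, so (3,3) = 49.
Row 1: 7 + 56 + ? = 84, so (1,3) = 21.
Using row 3: 0 + 49 + ? → (3,1) = 84 − 49 = 35.
Column 1 must total 84; the given cells sum to 42, so (2,1) = 42.
Column 3 must total 84; the given cells sum to 70, so (2,3) = 14.

7 56 21 / 42 28 14 / 35 0 49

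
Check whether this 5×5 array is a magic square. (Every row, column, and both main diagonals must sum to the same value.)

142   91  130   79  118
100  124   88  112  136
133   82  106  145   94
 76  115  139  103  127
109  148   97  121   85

Yes

Row 1: 142 + 91 + 130 + 79 + 118 = 560.
Row 2: 100 + 124 + 88 + 112 + 136 = 560.
Row 3: 133 + 82 + 106 + 145 + 94 = 560.
Row 4: 76 + 115 + 139 + 103 + 127 = 560.
Row 5: 109 + 148 + 97 + 121 + 85 = 560.
Column 1: 142 + 100 + 133 + 76 + 109 = 560.
Column 2: 91 + 124 + 82 + 115 + 148 = 560.
Column 3: 130 + 88 + 106 + 139 + 97 = 560.
Column 4: 79 + 112 + 145 + 103 + 121 = 560.
Column 5: 118 + 136 + 94 + 127 + 85 = 560.
Main diagonal: 142 + 124 + 106 + 103 + 85 = 560.
Anti-diagonal: 118 + 112 + 106 + 115 + 109 = 560.
All lines sum to 560.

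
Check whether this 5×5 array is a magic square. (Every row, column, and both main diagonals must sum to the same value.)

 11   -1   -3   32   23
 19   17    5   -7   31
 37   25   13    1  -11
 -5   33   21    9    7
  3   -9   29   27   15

Row 1: 11 + (-1) + (-3) + 32 + 23 = 62.
Row 2: 19 + 17 + 5 + (-7) + 31 = 65.
Row 3: 37 + 25 + 13 + 1 + (-11) = 65.
Row 4: -5 + 33 + 21 + 9 + 7 = 65.
Row 5: 3 + (-9) + 29 + 27 + 15 = 65.
Column 1: 11 + 19 + 37 + (-5) + 3 = 65.
Column 2: -1 + 17 + 25 + 33 + (-9) = 65.
Column 3: -3 + 5 + 13 + 21 + 29 = 65.
Column 4: 32 + (-7) + 1 + 9 + 27 = 62.
Column 5: 23 + 31 + (-11) + 7 + 15 = 65.
Main diagonal: 11 + 17 + 13 + 9 + 15 = 65.
Anti-diagonal: 23 + (-7) + 13 + 33 + 3 = 65.

No — column 1 sums to 65 but row 1 sums to 62.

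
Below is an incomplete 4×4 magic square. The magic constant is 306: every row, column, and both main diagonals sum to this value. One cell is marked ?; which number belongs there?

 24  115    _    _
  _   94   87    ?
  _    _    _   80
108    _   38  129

The remaining cell in row 4 is (4,2) = 306 − 275 = 31.
Column 2 must total 306; the given cells sum to 240, so (3,2) = 66.
Main diagonal: 24 + 94 + 129 + ? = 306, so (3,3) = 59.
Anti-diagonal must total 306; the given cells sum to 261, so (1,4) = 45.
Row 1 needs 306; the known cells sum to 184, so (1,3) = 122.
Using row 3: 66 + 59 + 80 + ? → (3,1) = 306 − 205 = 101.
Using column 1: 24 + 101 + 108 + ? → (2,1) = 306 − 233 = 73.
Column 4 needs 306; the known cells sum to 254, so (2,4) = 52.

52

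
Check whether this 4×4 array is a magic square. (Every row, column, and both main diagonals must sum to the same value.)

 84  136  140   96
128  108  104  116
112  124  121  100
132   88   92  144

No — row 4 sums to 456 but row 3 sums to 457.

Row 1: 84 + 136 + 140 + 96 = 456.
Row 2: 128 + 108 + 104 + 116 = 456.
Row 3: 112 + 124 + 121 + 100 = 457.
Row 4: 132 + 88 + 92 + 144 = 456.
Column 1: 84 + 128 + 112 + 132 = 456.
Column 2: 136 + 108 + 124 + 88 = 456.
Column 3: 140 + 104 + 121 + 92 = 457.
Column 4: 96 + 116 + 100 + 144 = 456.
Main diagonal: 84 + 108 + 121 + 144 = 457.
Anti-diagonal: 96 + 104 + 124 + 132 = 456.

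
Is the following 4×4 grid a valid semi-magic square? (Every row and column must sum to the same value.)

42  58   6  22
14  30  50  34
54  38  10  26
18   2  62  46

Yes

Row 1: 42 + 58 + 6 + 22 = 128.
Row 2: 14 + 30 + 50 + 34 = 128.
Row 3: 54 + 38 + 10 + 26 = 128.
Row 4: 18 + 2 + 62 + 46 = 128.
Column 1: 42 + 14 + 54 + 18 = 128.
Column 2: 58 + 30 + 38 + 2 = 128.
Column 3: 6 + 50 + 10 + 62 = 128.
Column 4: 22 + 34 + 26 + 46 = 128.
All lines sum to 128.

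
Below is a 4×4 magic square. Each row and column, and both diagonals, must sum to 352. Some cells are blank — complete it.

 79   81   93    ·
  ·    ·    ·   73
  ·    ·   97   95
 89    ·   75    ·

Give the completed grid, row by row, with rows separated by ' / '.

79 81 93 99 / 101 91 87 73 / 83 77 97 95 / 89 103 75 85

From row 1, 352 − (79 + 81 + 93) gives (1,4) = 99.
From column 3, 352 − (93 + 97 + 75) gives (2,3) = 87.
Column 4: 99 + 73 + 95 + ? = 352, so (4,4) = 85.
From main diagonal, 352 − (79 + 97 + 85) gives (2,2) = 91.
From anti-diagonal, 352 − (99 + 87 + 89) gives (3,2) = 77.
Row 2: 91 + 87 + 73 + ? = 352, so (2,1) = 101.
Row 3: 77 + 97 + 95 + ? = 352, so (3,1) = 83.
The remaining cell in row 4 is (4,2) = 352 − 249 = 103.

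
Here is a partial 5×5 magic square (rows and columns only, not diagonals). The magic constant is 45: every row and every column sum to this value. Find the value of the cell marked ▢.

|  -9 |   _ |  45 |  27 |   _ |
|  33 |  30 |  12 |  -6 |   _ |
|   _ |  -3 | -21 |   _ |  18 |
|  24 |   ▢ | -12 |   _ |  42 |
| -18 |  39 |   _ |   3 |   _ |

Row 2 needs 45; the known cells sum to 69, so (2,5) = -24.
Column 1 must total 45; the given cells sum to 30, so (3,1) = 15.
From column 3, 45 − (45 + 12 + (-21) + (-12)) gives (5,3) = 21.
Row 3: 15 + (-3) + (-21) + 18 + ? = 45, so (3,4) = 36.
The remaining cell in row 5 is (5,5) = 45 − 45 = 0.
Column 4 needs 45; the known cells sum to 60, so (4,4) = -15.
Column 5 must total 45; the given cells sum to 36, so (1,5) = 9.
Row 1 needs 45; the known cells sum to 72, so (1,2) = -27.
Row 4 must total 45; the given cells sum to 39, so (4,2) = 6.

6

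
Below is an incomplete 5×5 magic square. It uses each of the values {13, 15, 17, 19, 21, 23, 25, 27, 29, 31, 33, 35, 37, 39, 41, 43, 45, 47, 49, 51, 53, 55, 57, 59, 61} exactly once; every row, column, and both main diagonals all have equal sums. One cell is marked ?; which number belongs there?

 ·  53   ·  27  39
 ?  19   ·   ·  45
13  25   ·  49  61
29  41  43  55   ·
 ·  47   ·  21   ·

57

The 25 entries sum to 925, so each line sums to 925/5 = 185.
Row 3 needs 185; the known cells sum to 148, so (3,3) = 37.
Row 4: 29 + 41 + 43 + 55 + ? = 185, so (4,5) = 17.
Using column 4: 27 + 49 + 55 + 21 + ? → (2,4) = 185 − 152 = 33.
The remaining cell in column 5 is (5,5) = 185 − 162 = 23.
Main diagonal: 19 + 37 + 55 + 23 + ? = 185, so (1,1) = 51.
Anti-diagonal needs 185; the known cells sum to 150, so (5,1) = 35.
Row 1: 51 + 53 + 27 + 39 + ? = 185, so (1,3) = 15.
From row 5, 185 − (35 + 47 + 21 + 23) gives (5,3) = 59.
Column 1 must total 185; the given cells sum to 128, so (2,1) = 57.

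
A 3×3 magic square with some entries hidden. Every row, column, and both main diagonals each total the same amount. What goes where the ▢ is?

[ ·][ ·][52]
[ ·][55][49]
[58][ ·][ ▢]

Anti-diagonal is complete and sums to 165; that is the magic constant.
From row 2, 165 − (55 + 49) gives (2,1) = 61.
Using column 1: 61 + 58 + ? → (1,1) = 165 − 119 = 46.
Column 3 must total 165; the given cells sum to 101, so (3,3) = 64.

64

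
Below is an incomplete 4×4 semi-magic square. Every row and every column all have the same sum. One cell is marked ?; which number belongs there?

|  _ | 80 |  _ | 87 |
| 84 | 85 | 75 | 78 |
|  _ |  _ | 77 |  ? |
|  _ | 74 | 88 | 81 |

76

Row 2 is complete and sums to 322; that is the magic constant.
The remaining cell in row 4 is (4,1) = 322 − 243 = 79.
Column 2 must total 322; the given cells sum to 239, so (3,2) = 83.
Column 3: 75 + 77 + 88 + ? = 322, so (1,3) = 82.
Column 4: 87 + 78 + 81 + ? = 322, so (3,4) = 76.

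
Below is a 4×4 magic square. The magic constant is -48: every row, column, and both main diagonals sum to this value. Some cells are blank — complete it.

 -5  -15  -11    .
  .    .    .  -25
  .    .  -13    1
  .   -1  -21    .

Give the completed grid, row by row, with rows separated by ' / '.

Using row 1: -5 + (-15) + (-11) + ? → (1,4) = -48 − (-31) = -17.
From column 3, -48 − (-11 + (-13) + (-21)) gives (2,3) = -3.
Column 4 needs -48; the known cells sum to -41, so (4,4) = -7.
Using main diagonal: -5 + (-13) + (-7) + ? → (2,2) = -48 − (-25) = -23.
Using row 2: -23 + (-3) + (-25) + ? → (2,1) = -48 − (-51) = 3.
The remaining cell in row 4 is (4,1) = -48 − (-29) = -19.
Using column 1: -5 + 3 + (-19) + ? → (3,1) = -48 − (-21) = -27.
Column 2 must total -48; the given cells sum to -39, so (3,2) = -9.

-5 -15 -11 -17 / 3 -23 -3 -25 / -27 -9 -13 1 / -19 -1 -21 -7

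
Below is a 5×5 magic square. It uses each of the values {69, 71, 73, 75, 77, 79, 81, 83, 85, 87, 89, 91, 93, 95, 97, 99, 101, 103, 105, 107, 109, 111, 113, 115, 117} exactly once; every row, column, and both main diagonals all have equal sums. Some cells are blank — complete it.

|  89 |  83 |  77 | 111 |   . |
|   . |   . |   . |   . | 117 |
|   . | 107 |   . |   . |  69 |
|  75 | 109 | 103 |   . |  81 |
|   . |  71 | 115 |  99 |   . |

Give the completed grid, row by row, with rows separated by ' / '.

The 25 entries sum to 2325, so each line sums to 2325/5 = 465.
Row 1: 89 + 83 + 77 + 111 + ? = 465, so (1,5) = 105.
Row 4: 75 + 109 + 103 + 81 + ? = 465, so (4,4) = 97.
Column 2 must total 465; the given cells sum to 370, so (2,2) = 95.
Column 5 needs 465; the known cells sum to 372, so (5,5) = 93.
Main diagonal: 89 + 95 + 97 + 93 + ? = 465, so (3,3) = 91.
Using row 5: 71 + 115 + 99 + 93 + ? → (5,1) = 465 − 378 = 87.
Column 3: 77 + 91 + 103 + 115 + ? = 465, so (2,3) = 79.
From anti-diagonal, 465 − (105 + 91 + 109 + 87) gives (2,4) = 73.
Row 2 must total 465; the given cells sum to 364, so (2,1) = 101.
Column 1 must total 465; the given cells sum to 352, so (3,1) = 113.
Column 4: 111 + 73 + 97 + 99 + ? = 465, so (3,4) = 85.

89 83 77 111 105 / 101 95 79 73 117 / 113 107 91 85 69 / 75 109 103 97 81 / 87 71 115 99 93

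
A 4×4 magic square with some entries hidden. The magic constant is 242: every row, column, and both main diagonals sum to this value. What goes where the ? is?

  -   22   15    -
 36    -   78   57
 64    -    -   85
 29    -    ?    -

Row 2: 36 + 78 + 57 + ? = 242, so (2,2) = 71.
From column 1, 242 − (36 + 64 + 29) gives (1,1) = 113.
Row 1: 113 + 22 + 15 + ? = 242, so (1,4) = 92.
Using column 4: 92 + 57 + 85 + ? → (4,4) = 242 − 234 = 8.
From main diagonal, 242 − (113 + 71 + 8) gives (3,3) = 50.
Anti-diagonal: 92 + 78 + 29 + ? = 242, so (3,2) = 43.
Using column 2: 22 + 71 + 43 + ? → (4,2) = 242 − 136 = 106.
From column 3, 242 − (15 + 78 + 50) gives (4,3) = 99.

99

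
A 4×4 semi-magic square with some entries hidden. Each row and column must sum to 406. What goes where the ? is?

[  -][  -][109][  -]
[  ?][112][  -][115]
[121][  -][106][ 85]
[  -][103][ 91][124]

79

Row 3: 121 + 106 + 85 + ? = 406, so (3,2) = 94.
Using row 4: 103 + 91 + 124 + ? → (4,1) = 406 − 318 = 88.
Column 2 must total 406; the given cells sum to 309, so (1,2) = 97.
From column 3, 406 − (109 + 106 + 91) gives (2,3) = 100.
Column 4 needs 406; the known cells sum to 324, so (1,4) = 82.
Row 1: 97 + 109 + 82 + ? = 406, so (1,1) = 118.
Row 2 needs 406; the known cells sum to 327, so (2,1) = 79.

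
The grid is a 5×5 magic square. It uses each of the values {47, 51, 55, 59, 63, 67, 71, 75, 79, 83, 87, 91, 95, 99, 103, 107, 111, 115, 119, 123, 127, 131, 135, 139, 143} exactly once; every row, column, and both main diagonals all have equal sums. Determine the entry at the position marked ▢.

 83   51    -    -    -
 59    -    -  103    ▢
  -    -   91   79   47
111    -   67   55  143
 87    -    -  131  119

The 25 entries sum to 2375, so each line sums to 2375/5 = 475.
Row 4 needs 475; the known cells sum to 376, so (4,2) = 99.
Column 1: 83 + 59 + 111 + 87 + ? = 475, so (3,1) = 135.
Column 4 must total 475; the given cells sum to 368, so (1,4) = 107.
Main diagonal: 83 + 91 + 55 + 119 + ? = 475, so (2,2) = 127.
Anti-diagonal: 103 + 91 + 99 + 87 + ? = 475, so (1,5) = 95.
Row 1: 83 + 51 + 107 + 95 + ? = 475, so (1,3) = 139.
Row 3 needs 475; the known cells sum to 352, so (3,2) = 123.
Column 2 needs 475; the known cells sum to 400, so (5,2) = 75.
The remaining cell in column 5 is (2,5) = 475 − 404 = 71.

71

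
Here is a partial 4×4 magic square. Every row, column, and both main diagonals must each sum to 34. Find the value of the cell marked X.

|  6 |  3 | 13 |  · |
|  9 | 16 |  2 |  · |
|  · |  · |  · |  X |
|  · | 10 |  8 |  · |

14

Row 1 must total 34; the given cells sum to 22, so (1,4) = 12.
Using row 2: 9 + 16 + 2 + ? → (2,4) = 34 − 27 = 7.
Column 2: 3 + 16 + 10 + ? = 34, so (3,2) = 5.
From column 3, 34 − (13 + 2 + 8) gives (3,3) = 11.
The remaining cell in main diagonal is (4,4) = 34 − 33 = 1.
Using anti-diagonal: 12 + 2 + 5 + ? → (4,1) = 34 − 19 = 15.
Column 1 needs 34; the known cells sum to 30, so (3,1) = 4.
Column 4 must total 34; the given cells sum to 20, so (3,4) = 14.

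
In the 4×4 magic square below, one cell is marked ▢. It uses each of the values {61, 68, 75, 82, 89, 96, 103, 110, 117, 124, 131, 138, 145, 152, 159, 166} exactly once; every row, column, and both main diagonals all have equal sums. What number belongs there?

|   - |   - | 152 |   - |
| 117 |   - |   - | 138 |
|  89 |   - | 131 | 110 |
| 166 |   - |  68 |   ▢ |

145

The 16 entries sum to 1816, so each line sums to 1816/4 = 454.
From row 3, 454 − (89 + 131 + 110) gives (3,2) = 124.
Column 1: 117 + 89 + 166 + ? = 454, so (1,1) = 82.
From column 3, 454 − (152 + 131 + 68) gives (2,3) = 103.
Anti-diagonal needs 454; the known cells sum to 393, so (1,4) = 61.
Row 1: 82 + 152 + 61 + ? = 454, so (1,2) = 159.
From row 2, 454 − (117 + 103 + 138) gives (2,2) = 96.
The remaining cell in column 2 is (4,2) = 454 − 379 = 75.
Column 4: 61 + 138 + 110 + ? = 454, so (4,4) = 145.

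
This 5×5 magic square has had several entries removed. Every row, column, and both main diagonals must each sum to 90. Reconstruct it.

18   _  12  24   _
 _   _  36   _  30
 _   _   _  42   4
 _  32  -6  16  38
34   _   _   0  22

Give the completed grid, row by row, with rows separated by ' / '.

Row 4 needs 90; the known cells sum to 80, so (4,1) = 10.
Column 4 needs 90; the known cells sum to 82, so (2,4) = 8.
Column 5: 30 + 4 + 38 + 22 + ? = 90, so (1,5) = -4.
The remaining cell in anti-diagonal is (3,3) = 90 − 70 = 20.
From row 1, 90 − (18 + 12 + 24 + (-4)) gives (1,2) = 40.
Using column 3: 12 + 36 + 20 + (-6) + ? → (5,3) = 90 − 62 = 28.
Main diagonal: 18 + 20 + 16 + 22 + ? = 90, so (2,2) = 14.
From row 2, 90 − (14 + 36 + 8 + 30) gives (2,1) = 2.
Row 5 must total 90; the given cells sum to 84, so (5,2) = 6.
Column 1 must total 90; the given cells sum to 64, so (3,1) = 26.
Using column 2: 40 + 14 + 32 + 6 + ? → (3,2) = 90 − 92 = -2.

18 40 12 24 -4 / 2 14 36 8 30 / 26 -2 20 42 4 / 10 32 -6 16 38 / 34 6 28 0 22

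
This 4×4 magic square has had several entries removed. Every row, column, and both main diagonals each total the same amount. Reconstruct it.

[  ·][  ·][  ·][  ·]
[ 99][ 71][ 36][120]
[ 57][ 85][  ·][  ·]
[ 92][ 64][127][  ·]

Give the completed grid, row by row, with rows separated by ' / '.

78 106 29 113 / 99 71 36 120 / 57 85 134 50 / 92 64 127 43

Row 2 is already complete: 99 + 71 + 36 + 120 = 326, so that is the magic constant.
Row 4: 92 + 64 + 127 + ? = 326, so (4,4) = 43.
Column 1 needs 326; the known cells sum to 248, so (1,1) = 78.
The remaining cell in column 2 is (1,2) = 326 − 220 = 106.
From main diagonal, 326 − (78 + 71 + 43) gives (3,3) = 134.
From anti-diagonal, 326 − (36 + 85 + 92) gives (1,4) = 113.
Row 1: 78 + 106 + 113 + ? = 326, so (1,3) = 29.
The remaining cell in row 3 is (3,4) = 326 − 276 = 50.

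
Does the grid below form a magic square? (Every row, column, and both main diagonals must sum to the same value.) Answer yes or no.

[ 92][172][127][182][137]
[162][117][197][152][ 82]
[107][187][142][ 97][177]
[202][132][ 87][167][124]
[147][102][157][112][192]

Row 1: 92 + 172 + 127 + 182 + 137 = 710.
Row 2: 162 + 117 + 197 + 152 + 82 = 710.
Row 3: 107 + 187 + 142 + 97 + 177 = 710.
Row 4: 202 + 132 + 87 + 167 + 124 = 712.
Row 5: 147 + 102 + 157 + 112 + 192 = 710.
Column 1: 92 + 162 + 107 + 202 + 147 = 710.
Column 2: 172 + 117 + 187 + 132 + 102 = 710.
Column 3: 127 + 197 + 142 + 87 + 157 = 710.
Column 4: 182 + 152 + 97 + 167 + 112 = 710.
Column 5: 137 + 82 + 177 + 124 + 192 = 712.
Main diagonal: 92 + 117 + 142 + 167 + 192 = 710.
Anti-diagonal: 137 + 152 + 142 + 132 + 147 = 710.

No — row 2 sums to 710 but column 5 sums to 712.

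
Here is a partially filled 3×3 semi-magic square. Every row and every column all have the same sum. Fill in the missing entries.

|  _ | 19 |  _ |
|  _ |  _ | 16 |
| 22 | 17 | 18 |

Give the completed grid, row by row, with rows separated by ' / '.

15 19 23 / 20 21 16 / 22 17 18

Row 3 is already complete: 22 + 17 + 18 = 57, so that is the magic constant.
Using column 2: 19 + 17 + ? → (2,2) = 57 − 36 = 21.
Using column 3: 16 + 18 + ? → (1,3) = 57 − 34 = 23.
Row 1 needs 57; the known cells sum to 42, so (1,1) = 15.
Row 2 needs 57; the known cells sum to 37, so (2,1) = 20.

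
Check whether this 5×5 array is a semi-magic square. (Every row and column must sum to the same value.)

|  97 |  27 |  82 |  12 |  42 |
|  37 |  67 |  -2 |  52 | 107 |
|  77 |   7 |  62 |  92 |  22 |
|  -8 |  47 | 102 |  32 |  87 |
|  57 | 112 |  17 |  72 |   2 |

Row 1: 97 + 27 + 82 + 12 + 42 = 260.
Row 2: 37 + 67 + (-2) + 52 + 107 = 261.
Row 3: 77 + 7 + 62 + 92 + 22 = 260.
Row 4: -8 + 47 + 102 + 32 + 87 = 260.
Row 5: 57 + 112 + 17 + 72 + 2 = 260.
Column 1: 97 + 37 + 77 + (-8) + 57 = 260.
Column 2: 27 + 67 + 7 + 47 + 112 = 260.
Column 3: 82 + (-2) + 62 + 102 + 17 = 261.
Column 4: 12 + 52 + 92 + 32 + 72 = 260.
Column 5: 42 + 107 + 22 + 87 + 2 = 260.

No — row 2 sums to 261 but column 1 sums to 260.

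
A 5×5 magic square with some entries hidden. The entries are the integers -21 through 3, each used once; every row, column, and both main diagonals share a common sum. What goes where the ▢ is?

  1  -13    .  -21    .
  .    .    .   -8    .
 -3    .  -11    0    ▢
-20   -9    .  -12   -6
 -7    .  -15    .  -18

-14

The entries are -21 through 3, which sum to -225, so each line sums to -225/5 = -45.
The remaining cell in row 4 is (4,3) = -45 − (-47) = 2.
The remaining cell in column 1 is (2,1) = -45 − (-29) = -16.
From column 4, -45 − (-21 + (-8) + 0 + (-12)) gives (5,4) = -4.
From main diagonal, -45 − (1 + (-11) + (-12) + (-18)) gives (2,2) = -5.
Anti-diagonal needs -45; the known cells sum to -35, so (1,5) = -10.
Using row 1: 1 + (-13) + (-21) + (-10) + ? → (1,3) = -45 − (-43) = -2.
From row 5, -45 − (-7 + (-15) + (-4) + (-18)) gives (5,2) = -1.
The remaining cell in column 2 is (3,2) = -45 − (-28) = -17.
Column 3 needs -45; the known cells sum to -26, so (2,3) = -19.
Row 2 needs -45; the known cells sum to -48, so (2,5) = 3.
Row 3 must total -45; the given cells sum to -31, so (3,5) = -14.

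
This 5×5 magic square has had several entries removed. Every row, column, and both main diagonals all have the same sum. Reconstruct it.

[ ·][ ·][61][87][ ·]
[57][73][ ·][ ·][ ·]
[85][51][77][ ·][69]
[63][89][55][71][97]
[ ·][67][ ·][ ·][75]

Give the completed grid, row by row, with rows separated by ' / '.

79 95 61 87 53 / 57 73 99 65 81 / 85 51 77 93 69 / 63 89 55 71 97 / 91 67 83 59 75

Row 4 is already complete: 63 + 89 + 55 + 71 + 97 = 375, so that is the magic constant.
Row 3 must total 375; the given cells sum to 282, so (3,4) = 93.
Column 2 must total 375; the given cells sum to 280, so (1,2) = 95.
Main diagonal must total 375; the given cells sum to 296, so (1,1) = 79.
From row 1, 375 − (79 + 95 + 61 + 87) gives (1,5) = 53.
Column 1: 79 + 57 + 85 + 63 + ? = 375, so (5,1) = 91.
Column 5: 53 + 69 + 97 + 75 + ? = 375, so (2,5) = 81.
The remaining cell in anti-diagonal is (2,4) = 375 − 310 = 65.
The remaining cell in row 2 is (2,3) = 375 − 276 = 99.
Column 3 needs 375; the known cells sum to 292, so (5,3) = 83.
Column 4 must total 375; the given cells sum to 316, so (5,4) = 59.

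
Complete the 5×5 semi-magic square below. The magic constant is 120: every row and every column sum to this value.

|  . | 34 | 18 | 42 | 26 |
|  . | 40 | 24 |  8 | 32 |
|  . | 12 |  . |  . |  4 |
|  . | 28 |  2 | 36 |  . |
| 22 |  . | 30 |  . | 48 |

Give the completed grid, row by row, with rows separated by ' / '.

Using row 1: 34 + 18 + 42 + 26 + ? → (1,1) = 120 − 120 = 0.
From row 2, 120 − (40 + 24 + 8 + 32) gives (2,1) = 16.
Column 2 needs 120; the known cells sum to 114, so (5,2) = 6.
Column 3: 18 + 24 + 2 + 30 + ? = 120, so (3,3) = 46.
Column 5 needs 120; the known cells sum to 110, so (4,5) = 10.
Row 4: 28 + 2 + 36 + 10 + ? = 120, so (4,1) = 44.
From row 5, 120 − (22 + 6 + 30 + 48) gives (5,4) = 14.
Column 1: 0 + 16 + 44 + 22 + ? = 120, so (3,1) = 38.
Using column 4: 42 + 8 + 36 + 14 + ? → (3,4) = 120 − 100 = 20.

0 34 18 42 26 / 16 40 24 8 32 / 38 12 46 20 4 / 44 28 2 36 10 / 22 6 30 14 48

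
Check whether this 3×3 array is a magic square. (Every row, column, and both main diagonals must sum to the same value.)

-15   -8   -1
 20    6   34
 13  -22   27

No — column 3 sums to 60 but row 3 sums to 18.

Row 1: -15 + (-8) + (-1) = -24.
Row 2: 20 + 6 + 34 = 60.
Row 3: 13 + (-22) + 27 = 18.
Column 1: -15 + 20 + 13 = 18.
Column 2: -8 + 6 + (-22) = -24.
Column 3: -1 + 34 + 27 = 60.
Main diagonal: -15 + 6 + 27 = 18.
Anti-diagonal: -1 + 6 + 13 = 18.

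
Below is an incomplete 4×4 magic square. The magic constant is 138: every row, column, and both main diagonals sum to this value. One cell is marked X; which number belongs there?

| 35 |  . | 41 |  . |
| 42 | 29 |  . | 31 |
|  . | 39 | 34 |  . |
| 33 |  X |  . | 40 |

Using row 2: 42 + 29 + 31 + ? → (2,3) = 138 − 102 = 36.
The remaining cell in column 1 is (3,1) = 138 − 110 = 28.
The remaining cell in column 3 is (4,3) = 138 − 111 = 27.
Anti-diagonal must total 138; the given cells sum to 108, so (1,4) = 30.
Row 1 needs 138; the known cells sum to 106, so (1,2) = 32.
Row 3 must total 138; the given cells sum to 101, so (3,4) = 37.
From row 4, 138 − (33 + 27 + 40) gives (4,2) = 38.

38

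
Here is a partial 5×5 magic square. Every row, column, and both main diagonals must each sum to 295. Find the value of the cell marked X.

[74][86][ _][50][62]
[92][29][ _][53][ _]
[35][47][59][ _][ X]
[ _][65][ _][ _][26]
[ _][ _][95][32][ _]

From row 1, 295 − (74 + 86 + 50 + 62) gives (1,3) = 23.
Column 2 must total 295; the given cells sum to 227, so (5,2) = 68.
Anti-diagonal: 62 + 53 + 59 + 65 + ? = 295, so (5,1) = 56.
Using row 5: 56 + 68 + 95 + 32 + ? → (5,5) = 295 − 251 = 44.
Column 1 must total 295; the given cells sum to 257, so (4,1) = 38.
Main diagonal must total 295; the given cells sum to 206, so (4,4) = 89.
Row 4: 38 + 65 + 89 + 26 + ? = 295, so (4,3) = 77.
Column 3 needs 295; the known cells sum to 254, so (2,3) = 41.
Column 4 needs 295; the known cells sum to 224, so (3,4) = 71.
Row 2 must total 295; the given cells sum to 215, so (2,5) = 80.
Row 3: 35 + 47 + 59 + 71 + ? = 295, so (3,5) = 83.

83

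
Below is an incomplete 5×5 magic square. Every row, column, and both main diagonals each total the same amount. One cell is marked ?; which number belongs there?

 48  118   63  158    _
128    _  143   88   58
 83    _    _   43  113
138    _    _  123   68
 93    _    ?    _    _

Column 1 is complete and sums to 490; that is the magic constant.
From row 1, 490 − (48 + 118 + 63 + 158) gives (1,5) = 103.
Using row 2: 128 + 143 + 88 + 58 + ? → (2,2) = 490 − 417 = 73.
The remaining cell in column 4 is (5,4) = 490 − 412 = 78.
The remaining cell in column 5 is (5,5) = 490 − 342 = 148.
Using main diagonal: 48 + 73 + 123 + 148 + ? → (3,3) = 490 − 392 = 98.
Anti-diagonal needs 490; the known cells sum to 382, so (4,2) = 108.
Using row 3: 83 + 98 + 43 + 113 + ? → (3,2) = 490 − 337 = 153.
Using row 4: 138 + 108 + 123 + 68 + ? → (4,3) = 490 − 437 = 53.
Column 2 must total 490; the given cells sum to 452, so (5,2) = 38.
The remaining cell in column 3 is (5,3) = 490 − 357 = 133.

133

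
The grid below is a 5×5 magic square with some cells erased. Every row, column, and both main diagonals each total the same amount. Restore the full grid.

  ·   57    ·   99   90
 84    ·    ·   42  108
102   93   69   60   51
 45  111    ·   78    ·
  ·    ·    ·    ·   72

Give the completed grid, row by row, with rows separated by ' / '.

Row 3 is already complete: 102 + 93 + 69 + 60 + 51 = 375, so that is the magic constant.
The remaining cell in column 4 is (5,4) = 375 − 279 = 96.
The remaining cell in column 5 is (4,5) = 375 − 321 = 54.
Anti-diagonal: 90 + 42 + 69 + 111 + ? = 375, so (5,1) = 63.
Row 4 needs 375; the known cells sum to 288, so (4,3) = 87.
Column 1 must total 375; the given cells sum to 294, so (1,1) = 81.
Main diagonal must total 375; the given cells sum to 300, so (2,2) = 75.
The remaining cell in row 1 is (1,3) = 375 − 327 = 48.
From row 2, 375 − (84 + 75 + 42 + 108) gives (2,3) = 66.
Column 2: 57 + 75 + 93 + 111 + ? = 375, so (5,2) = 39.
Column 3 must total 375; the given cells sum to 270, so (5,3) = 105.

81 57 48 99 90 / 84 75 66 42 108 / 102 93 69 60 51 / 45 111 87 78 54 / 63 39 105 96 72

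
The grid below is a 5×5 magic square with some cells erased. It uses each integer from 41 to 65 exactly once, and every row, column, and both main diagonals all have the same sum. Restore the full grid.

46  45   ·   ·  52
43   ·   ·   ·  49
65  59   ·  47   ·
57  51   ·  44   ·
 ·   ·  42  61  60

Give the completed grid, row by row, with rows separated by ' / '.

The entries are 41 through 65, which sum to 1325, so each line sums to 1325/5 = 265.
From column 1, 265 − (46 + 43 + 65 + 57) gives (5,1) = 54.
Row 5: 54 + 42 + 61 + 60 + ? = 265, so (5,2) = 48.
Column 2 must total 265; the given cells sum to 203, so (2,2) = 62.
Main diagonal must total 265; the given cells sum to 212, so (3,3) = 53.
From anti-diagonal, 265 − (52 + 53 + 51 + 54) gives (2,4) = 55.
Row 2 needs 265; the known cells sum to 209, so (2,3) = 56.
Row 3 must total 265; the given cells sum to 224, so (3,5) = 41.
Using column 4: 55 + 47 + 44 + 61 + ? → (1,4) = 265 − 207 = 58.
Column 5: 52 + 49 + 41 + 60 + ? = 265, so (4,5) = 63.
From row 1, 265 − (46 + 45 + 58 + 52) gives (1,3) = 64.
Using row 4: 57 + 51 + 44 + 63 + ? → (4,3) = 265 − 215 = 50.

46 45 64 58 52 / 43 62 56 55 49 / 65 59 53 47 41 / 57 51 50 44 63 / 54 48 42 61 60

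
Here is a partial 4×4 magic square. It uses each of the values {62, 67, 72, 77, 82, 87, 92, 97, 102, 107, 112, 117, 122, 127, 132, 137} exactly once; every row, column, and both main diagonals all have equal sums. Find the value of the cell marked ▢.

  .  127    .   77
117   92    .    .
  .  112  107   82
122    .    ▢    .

The 16 entries sum to 1592, so each line sums to 1592/4 = 398.
The remaining cell in row 3 is (3,1) = 398 − 301 = 97.
The remaining cell in column 1 is (1,1) = 398 − 336 = 62.
Column 2 must total 398; the given cells sum to 331, so (4,2) = 67.
Main diagonal: 62 + 92 + 107 + ? = 398, so (4,4) = 137.
The remaining cell in anti-diagonal is (2,3) = 398 − 311 = 87.
From row 1, 398 − (62 + 127 + 77) gives (1,3) = 132.
Row 2: 117 + 92 + 87 + ? = 398, so (2,4) = 102.
Row 4 needs 398; the known cells sum to 326, so (4,3) = 72.

72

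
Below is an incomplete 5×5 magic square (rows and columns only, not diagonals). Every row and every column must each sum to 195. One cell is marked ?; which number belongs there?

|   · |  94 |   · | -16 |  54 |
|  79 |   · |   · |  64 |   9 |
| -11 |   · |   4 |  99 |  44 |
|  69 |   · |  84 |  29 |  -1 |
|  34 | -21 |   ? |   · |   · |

Row 3 must total 195; the given cells sum to 136, so (3,2) = 59.
The remaining cell in row 4 is (4,2) = 195 − 181 = 14.
Using column 1: 79 + (-11) + 69 + 34 + ? → (1,1) = 195 − 171 = 24.
Column 2: 94 + 59 + 14 + (-21) + ? = 195, so (2,2) = 49.
Column 4: -16 + 64 + 99 + 29 + ? = 195, so (5,4) = 19.
Using column 5: 54 + 9 + 44 + (-1) + ? → (5,5) = 195 − 106 = 89.
Row 1 must total 195; the given cells sum to 156, so (1,3) = 39.
The remaining cell in row 2 is (2,3) = 195 − 201 = -6.
Row 5: 34 + (-21) + 19 + 89 + ? = 195, so (5,3) = 74.

74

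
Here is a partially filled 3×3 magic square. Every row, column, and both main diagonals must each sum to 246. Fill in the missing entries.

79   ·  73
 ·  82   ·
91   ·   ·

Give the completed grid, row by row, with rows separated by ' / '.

79 94 73 / 76 82 88 / 91 70 85

The remaining cell in row 1 is (1,2) = 246 − 152 = 94.
Column 1: 79 + 91 + ? = 246, so (2,1) = 76.
Using column 2: 94 + 82 + ? → (3,2) = 246 − 176 = 70.
Main diagonal: 79 + 82 + ? = 246, so (3,3) = 85.
Row 2 must total 246; the given cells sum to 158, so (2,3) = 88.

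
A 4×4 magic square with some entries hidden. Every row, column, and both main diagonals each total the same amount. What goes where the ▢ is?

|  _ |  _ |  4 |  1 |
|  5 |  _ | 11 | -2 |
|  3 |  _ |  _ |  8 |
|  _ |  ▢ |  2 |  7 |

9

Column 4 is complete and sums to 14; that is the magic constant.
The remaining cell in row 2 is (2,2) = 14 − 14 = 0.
The remaining cell in column 3 is (3,3) = 14 − 17 = -3.
Main diagonal: 0 + (-3) + 7 + ? = 14, so (1,1) = 10.
Row 1 needs 14; the known cells sum to 15, so (1,2) = -1.
The remaining cell in row 3 is (3,2) = 14 − 8 = 6.
Column 1 must total 14; the given cells sum to 18, so (4,1) = -4.
Column 2 must total 14; the given cells sum to 5, so (4,2) = 9.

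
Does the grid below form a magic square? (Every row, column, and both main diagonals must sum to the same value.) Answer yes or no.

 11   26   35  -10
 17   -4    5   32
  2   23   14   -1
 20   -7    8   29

No — row 4 sums to 50 but column 3 sums to 62.

Row 1: 11 + 26 + 35 + (-10) = 62.
Row 2: 17 + (-4) + 5 + 32 = 50.
Row 3: 2 + 23 + 14 + (-1) = 38.
Row 4: 20 + (-7) + 8 + 29 = 50.
Column 1: 11 + 17 + 2 + 20 = 50.
Column 2: 26 + (-4) + 23 + (-7) = 38.
Column 3: 35 + 5 + 14 + 8 = 62.
Column 4: -10 + 32 + (-1) + 29 = 50.
Main diagonal: 11 + (-4) + 14 + 29 = 50.
Anti-diagonal: -10 + 5 + 23 + 20 = 38.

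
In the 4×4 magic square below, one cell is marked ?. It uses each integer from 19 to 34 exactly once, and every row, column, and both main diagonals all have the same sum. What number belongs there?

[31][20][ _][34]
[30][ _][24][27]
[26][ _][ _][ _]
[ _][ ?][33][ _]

The entries are 19 through 34, which sum to 424, so each line sums to 424/4 = 106.
Row 1: 31 + 20 + 34 + ? = 106, so (1,3) = 21.
The remaining cell in row 2 is (2,2) = 106 − 81 = 25.
The remaining cell in column 1 is (4,1) = 106 − 87 = 19.
Column 3 must total 106; the given cells sum to 78, so (3,3) = 28.
Main diagonal needs 106; the known cells sum to 84, so (4,4) = 22.
Anti-diagonal needs 106; the known cells sum to 77, so (3,2) = 29.
Using row 3: 26 + 29 + 28 + ? → (3,4) = 106 − 83 = 23.
Row 4: 19 + 33 + 22 + ? = 106, so (4,2) = 32.

32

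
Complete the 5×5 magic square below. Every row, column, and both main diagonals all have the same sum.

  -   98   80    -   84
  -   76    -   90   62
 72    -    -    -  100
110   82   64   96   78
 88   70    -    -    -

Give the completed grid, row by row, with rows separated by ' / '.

Row 4 is already complete: 110 + 82 + 64 + 96 + 78 = 430, so that is the magic constant.
Column 2: 98 + 76 + 82 + 70 + ? = 430, so (3,2) = 104.
Using column 5: 84 + 62 + 100 + 78 + ? → (5,5) = 430 − 324 = 106.
Using anti-diagonal: 84 + 90 + 82 + 88 + ? → (3,3) = 430 − 344 = 86.
Row 3: 72 + 104 + 86 + 100 + ? = 430, so (3,4) = 68.
From main diagonal, 430 − (76 + 86 + 96 + 106) gives (1,1) = 66.
Using row 1: 66 + 98 + 80 + 84 + ? → (1,4) = 430 − 328 = 102.
Column 1 must total 430; the given cells sum to 336, so (2,1) = 94.
Column 4 must total 430; the given cells sum to 356, so (5,4) = 74.
The remaining cell in row 2 is (2,3) = 430 − 322 = 108.
Row 5 must total 430; the given cells sum to 338, so (5,3) = 92.

66 98 80 102 84 / 94 76 108 90 62 / 72 104 86 68 100 / 110 82 64 96 78 / 88 70 92 74 106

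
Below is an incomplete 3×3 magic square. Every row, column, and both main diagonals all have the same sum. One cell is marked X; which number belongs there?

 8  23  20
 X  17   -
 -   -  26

Main diagonal is complete and sums to 51; that is the magic constant.
From column 2, 51 − (23 + 17) gives (3,2) = 11.
From column 3, 51 − (20 + 26) gives (2,3) = 5.
Anti-diagonal: 20 + 17 + ? = 51, so (3,1) = 14.
Row 2 must total 51; the given cells sum to 22, so (2,1) = 29.

29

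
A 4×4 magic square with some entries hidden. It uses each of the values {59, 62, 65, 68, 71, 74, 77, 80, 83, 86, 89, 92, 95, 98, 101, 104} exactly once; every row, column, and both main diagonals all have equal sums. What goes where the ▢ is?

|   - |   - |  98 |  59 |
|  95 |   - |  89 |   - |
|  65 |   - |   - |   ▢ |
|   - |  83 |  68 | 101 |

The 16 entries sum to 1304, so each line sums to 1304/4 = 326.
From row 4, 326 − (83 + 68 + 101) gives (4,1) = 74.
From column 1, 326 − (95 + 65 + 74) gives (1,1) = 92.
From column 3, 326 − (98 + 89 + 68) gives (3,3) = 71.
The remaining cell in main diagonal is (2,2) = 326 − 264 = 62.
Anti-diagonal must total 326; the given cells sum to 222, so (3,2) = 104.
Row 1 must total 326; the given cells sum to 249, so (1,2) = 77.
Using row 2: 95 + 62 + 89 + ? → (2,4) = 326 − 246 = 80.
Using row 3: 65 + 104 + 71 + ? → (3,4) = 326 − 240 = 86.

86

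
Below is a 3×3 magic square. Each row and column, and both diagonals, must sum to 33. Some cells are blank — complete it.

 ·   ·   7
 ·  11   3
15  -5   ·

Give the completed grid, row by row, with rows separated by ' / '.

Using row 2: 11 + 3 + ? → (2,1) = 33 − 14 = 19.
The remaining cell in row 3 is (3,3) = 33 − 10 = 23.
From column 1, 33 − (19 + 15) gives (1,1) = -1.
From column 2, 33 − (11 + (-5)) gives (1,2) = 27.

-1 27 7 / 19 11 3 / 15 -5 23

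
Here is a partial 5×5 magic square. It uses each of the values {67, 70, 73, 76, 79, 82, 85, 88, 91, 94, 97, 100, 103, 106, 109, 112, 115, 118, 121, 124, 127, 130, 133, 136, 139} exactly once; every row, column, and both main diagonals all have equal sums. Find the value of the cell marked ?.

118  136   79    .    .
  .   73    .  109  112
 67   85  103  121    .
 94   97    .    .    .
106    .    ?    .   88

127

The 25 entries sum to 2575, so each line sums to 2575/5 = 515.
Row 3 must total 515; the given cells sum to 376, so (3,5) = 139.
Column 1: 118 + 67 + 94 + 106 + ? = 515, so (2,1) = 130.
From column 2, 515 − (136 + 73 + 85 + 97) gives (5,2) = 124.
Using main diagonal: 118 + 73 + 103 + 88 + ? → (4,4) = 515 − 382 = 133.
Anti-diagonal needs 515; the known cells sum to 415, so (1,5) = 100.
Row 1 must total 515; the given cells sum to 433, so (1,4) = 82.
The remaining cell in row 2 is (2,3) = 515 − 424 = 91.
Column 4 must total 515; the given cells sum to 445, so (5,4) = 70.
Using column 5: 100 + 112 + 139 + 88 + ? → (4,5) = 515 − 439 = 76.
Row 4 must total 515; the given cells sum to 400, so (4,3) = 115.
From row 5, 515 − (106 + 124 + 70 + 88) gives (5,3) = 127.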